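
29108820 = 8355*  3484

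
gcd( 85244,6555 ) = 1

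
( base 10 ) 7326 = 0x1C9E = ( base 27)A19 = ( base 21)gci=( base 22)f30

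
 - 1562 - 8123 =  - 9685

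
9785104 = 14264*686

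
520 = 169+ 351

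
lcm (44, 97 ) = 4268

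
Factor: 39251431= 2269^1*17299^1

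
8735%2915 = 2905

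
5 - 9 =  - 4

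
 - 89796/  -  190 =472 + 58/95= 472.61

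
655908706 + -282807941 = 373100765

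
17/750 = 17/750 = 0.02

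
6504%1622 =16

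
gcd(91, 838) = 1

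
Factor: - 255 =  - 3^1*5^1*17^1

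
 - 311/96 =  - 311/96 = - 3.24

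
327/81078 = 109/27026 = 0.00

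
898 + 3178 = 4076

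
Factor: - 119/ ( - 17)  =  7^1 = 7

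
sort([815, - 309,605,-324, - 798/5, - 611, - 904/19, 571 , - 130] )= [ - 611 , - 324, -309, - 798/5, - 130,-904/19,  571 , 605, 815]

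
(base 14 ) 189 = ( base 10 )317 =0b100111101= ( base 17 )11b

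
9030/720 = 301/24 = 12.54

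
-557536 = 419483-977019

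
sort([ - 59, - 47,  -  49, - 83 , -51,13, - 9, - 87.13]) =[ - 87.13 ,  -  83,-59, - 51, - 49, - 47, - 9,13]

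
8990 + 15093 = 24083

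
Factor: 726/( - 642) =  - 11^2*107^( - 1 ) = -  121/107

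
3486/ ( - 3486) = - 1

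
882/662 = 441/331 = 1.33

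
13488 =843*16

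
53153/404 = 131  +  229/404 = 131.57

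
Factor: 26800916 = 2^2*419^1*15991^1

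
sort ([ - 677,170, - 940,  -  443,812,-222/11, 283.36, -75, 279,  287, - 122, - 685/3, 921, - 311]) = [ - 940,  -  677,  -  443, - 311, - 685/3,-122,-75, - 222/11 , 170, 279 , 283.36, 287,812,  921]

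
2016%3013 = 2016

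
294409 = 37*7957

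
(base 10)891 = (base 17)317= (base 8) 1573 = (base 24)1D3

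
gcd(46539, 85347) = 9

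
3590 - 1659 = 1931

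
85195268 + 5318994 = 90514262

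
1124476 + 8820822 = 9945298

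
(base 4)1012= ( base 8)106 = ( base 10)70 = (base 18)3g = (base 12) 5A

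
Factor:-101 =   -  101^1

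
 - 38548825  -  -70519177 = 31970352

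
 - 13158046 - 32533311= - 45691357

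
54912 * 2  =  109824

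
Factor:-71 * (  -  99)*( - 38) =  -  2^1*3^2 *11^1*19^1*71^1 = -  267102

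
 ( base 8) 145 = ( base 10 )101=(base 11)92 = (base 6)245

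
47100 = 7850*6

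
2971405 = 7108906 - 4137501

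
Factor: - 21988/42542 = -46/89=-2^1*23^1*89^( - 1 ) 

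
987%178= 97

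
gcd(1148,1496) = 4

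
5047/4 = 1261 + 3/4=1261.75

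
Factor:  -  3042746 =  - 2^1*7^1*217339^1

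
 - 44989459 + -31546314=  - 76535773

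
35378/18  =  1965 + 4/9 =1965.44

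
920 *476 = 437920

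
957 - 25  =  932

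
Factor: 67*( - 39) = -2613 = -3^1*13^1*67^1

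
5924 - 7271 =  - 1347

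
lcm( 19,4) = 76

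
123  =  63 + 60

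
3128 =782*4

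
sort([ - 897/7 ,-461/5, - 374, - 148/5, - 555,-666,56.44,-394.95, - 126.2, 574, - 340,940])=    [-666, - 555, - 394.95, - 374,  -  340, - 897/7, - 126.2, - 461/5, - 148/5,  56.44,  574, 940] 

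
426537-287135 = 139402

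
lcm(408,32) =1632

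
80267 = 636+79631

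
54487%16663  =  4498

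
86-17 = 69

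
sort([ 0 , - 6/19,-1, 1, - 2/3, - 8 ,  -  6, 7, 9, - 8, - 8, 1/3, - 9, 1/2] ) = [ - 9, - 8, - 8, - 8, - 6, - 1, - 2/3, - 6/19,0, 1/3,1/2 , 1 , 7, 9 ] 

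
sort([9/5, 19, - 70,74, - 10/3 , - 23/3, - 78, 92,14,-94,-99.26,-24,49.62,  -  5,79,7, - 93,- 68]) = [ - 99.26, - 94, - 93 ,-78, - 70 , - 68, - 24,  -  23/3, - 5,  -  10/3,9/5,7,14, 19,49.62,74, 79,92]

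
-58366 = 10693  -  69059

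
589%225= 139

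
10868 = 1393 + 9475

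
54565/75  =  10913/15 = 727.53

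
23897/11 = 2172 + 5/11 = 2172.45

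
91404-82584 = 8820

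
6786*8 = 54288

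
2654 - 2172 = 482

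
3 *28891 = 86673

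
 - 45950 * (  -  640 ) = 29408000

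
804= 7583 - 6779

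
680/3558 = 340/1779  =  0.19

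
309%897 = 309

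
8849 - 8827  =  22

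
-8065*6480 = -52261200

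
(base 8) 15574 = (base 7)26341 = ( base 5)211121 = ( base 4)1231330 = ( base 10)7036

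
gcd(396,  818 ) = 2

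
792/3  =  264  =  264.00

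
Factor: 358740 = 2^2*3^2 * 5^1*1993^1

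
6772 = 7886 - 1114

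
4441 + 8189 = 12630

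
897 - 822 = 75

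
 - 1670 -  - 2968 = 1298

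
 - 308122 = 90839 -398961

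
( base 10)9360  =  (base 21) 104f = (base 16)2490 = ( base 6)111200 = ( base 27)cmi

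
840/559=840/559 = 1.50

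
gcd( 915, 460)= 5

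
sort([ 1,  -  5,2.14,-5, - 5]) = [- 5, - 5, - 5 , 1 , 2.14]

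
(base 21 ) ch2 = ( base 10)5651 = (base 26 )899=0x1613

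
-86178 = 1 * ( - 86178 ) 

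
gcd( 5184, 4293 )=81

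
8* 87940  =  703520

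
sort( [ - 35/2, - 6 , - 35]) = [ - 35, - 35/2, - 6]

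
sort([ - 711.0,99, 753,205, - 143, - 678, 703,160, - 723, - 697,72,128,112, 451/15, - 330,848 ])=[ - 723, - 711.0, - 697, - 678, - 330,  -  143,451/15,72,99, 112,  128,160,205,703, 753,848 ]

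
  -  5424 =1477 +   -  6901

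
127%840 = 127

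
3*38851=116553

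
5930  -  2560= 3370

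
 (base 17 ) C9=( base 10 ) 213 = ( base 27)7O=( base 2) 11010101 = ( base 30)73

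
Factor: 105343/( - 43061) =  - 7^1*17^( - 2)*101^1 = - 707/289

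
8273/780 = 8273/780 = 10.61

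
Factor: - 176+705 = 23^2 =529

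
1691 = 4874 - 3183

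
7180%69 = 4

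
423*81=34263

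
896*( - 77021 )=-69010816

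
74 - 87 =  - 13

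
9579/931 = 10 + 269/931 = 10.29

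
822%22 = 8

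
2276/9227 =2276/9227=0.25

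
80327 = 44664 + 35663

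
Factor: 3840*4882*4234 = 2^10*3^1*5^1*29^1*73^1*2441^1 = 79374289920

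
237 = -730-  - 967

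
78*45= 3510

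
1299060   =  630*2062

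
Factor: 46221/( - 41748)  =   - 31/28= -  2^( -2 )*7^(-1)*31^1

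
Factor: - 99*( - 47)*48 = 2^4 * 3^3*11^1*47^1 = 223344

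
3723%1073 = 504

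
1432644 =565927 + 866717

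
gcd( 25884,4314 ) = 4314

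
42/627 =14/209 = 0.07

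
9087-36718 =-27631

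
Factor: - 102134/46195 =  - 2^1*5^(- 1) * 223^1*229^1*9239^( - 1 )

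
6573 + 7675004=7681577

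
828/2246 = 414/1123= 0.37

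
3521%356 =317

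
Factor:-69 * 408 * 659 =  - 2^3*3^2*17^1*23^1*659^1=-18552168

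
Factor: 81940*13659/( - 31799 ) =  - 2^2 * 3^1*5^1 * 17^1*29^1*157^1*241^1*  31799^(-1) = -  1119218460/31799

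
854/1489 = 854/1489 = 0.57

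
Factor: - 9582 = -2^1*3^1*1597^1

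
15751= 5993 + 9758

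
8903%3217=2469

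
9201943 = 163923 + 9038020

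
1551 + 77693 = 79244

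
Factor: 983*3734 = 2^1*983^1*1867^1 = 3670522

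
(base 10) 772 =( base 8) 1404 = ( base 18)26g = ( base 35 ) M2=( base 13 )475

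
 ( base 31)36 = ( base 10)99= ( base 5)344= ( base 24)43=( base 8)143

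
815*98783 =80508145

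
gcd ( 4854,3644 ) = 2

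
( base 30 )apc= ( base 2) 10011000100010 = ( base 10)9762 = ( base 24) gmi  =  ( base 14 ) 37b4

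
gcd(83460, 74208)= 12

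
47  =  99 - 52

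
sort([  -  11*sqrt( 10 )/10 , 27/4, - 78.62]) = [ - 78.62,-11*sqrt (10 )/10,27/4]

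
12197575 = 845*14435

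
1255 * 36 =45180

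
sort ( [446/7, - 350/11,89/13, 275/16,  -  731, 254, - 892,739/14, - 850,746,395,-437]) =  [  -  892,-850,-731 ,-437, - 350/11,89/13,275/16, 739/14 , 446/7 , 254, 395, 746]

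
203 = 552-349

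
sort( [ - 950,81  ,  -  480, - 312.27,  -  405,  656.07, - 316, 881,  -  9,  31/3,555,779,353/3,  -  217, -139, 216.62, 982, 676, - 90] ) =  [ -950,-480, - 405,-316,-312.27,-217, - 139, - 90  ,  -  9,31/3,81,353/3,216.62,555,656.07,676,779,881, 982]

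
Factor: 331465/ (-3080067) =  - 3^( - 1)*5^1*31^(-1)*33119^(  -  1 )*66293^1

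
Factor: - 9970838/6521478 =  - 3^( - 1)*29^1*353^1*487^1  *  1086913^ ( - 1) = - 4985419/3260739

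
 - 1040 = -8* 130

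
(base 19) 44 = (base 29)2M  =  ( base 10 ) 80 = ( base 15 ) 55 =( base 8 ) 120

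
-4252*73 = -310396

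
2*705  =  1410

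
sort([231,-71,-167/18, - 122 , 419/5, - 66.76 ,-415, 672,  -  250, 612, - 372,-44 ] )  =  [-415,-372,- 250,-122,-71, - 66.76, - 44, - 167/18 , 419/5, 231,612, 672 ] 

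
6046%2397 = 1252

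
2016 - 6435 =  - 4419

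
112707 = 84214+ 28493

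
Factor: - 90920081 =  - 7^1*23^1*641^1 * 881^1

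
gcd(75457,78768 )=1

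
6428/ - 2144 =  - 1607/536 = -  3.00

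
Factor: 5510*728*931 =2^4*5^1*7^3*13^1 * 19^2*29^1 =3734501680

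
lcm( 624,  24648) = 49296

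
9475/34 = 278 + 23/34 = 278.68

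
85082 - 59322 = 25760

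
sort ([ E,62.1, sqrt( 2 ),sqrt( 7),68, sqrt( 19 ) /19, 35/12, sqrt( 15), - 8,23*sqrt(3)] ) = [-8, sqrt( 19)/19,sqrt(2),sqrt(7 ),E,35/12,sqrt( 15), 23*sqrt( 3), 62.1, 68 ]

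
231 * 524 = 121044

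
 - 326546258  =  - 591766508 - -265220250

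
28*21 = 588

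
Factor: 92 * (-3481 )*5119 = -2^2 *23^1*59^2*5119^1= - 1639369988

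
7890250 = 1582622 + 6307628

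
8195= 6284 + 1911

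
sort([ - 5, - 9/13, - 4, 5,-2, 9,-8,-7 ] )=[ - 8,  -  7, - 5, -4, - 2,  -  9/13, 5, 9] 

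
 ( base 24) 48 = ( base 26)40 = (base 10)104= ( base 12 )88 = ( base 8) 150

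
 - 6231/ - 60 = 2077/20 = 103.85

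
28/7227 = 28/7227 = 0.00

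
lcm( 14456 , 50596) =101192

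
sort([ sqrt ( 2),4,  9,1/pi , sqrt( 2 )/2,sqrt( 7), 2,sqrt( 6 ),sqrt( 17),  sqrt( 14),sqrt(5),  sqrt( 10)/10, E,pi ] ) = [ sqrt(10 ) /10,1/pi,sqrt( 2 )/2,sqrt( 2),2,sqrt( 5), sqrt( 6), sqrt( 7),E,pi,sqrt( 14) , 4, sqrt( 17), 9 ] 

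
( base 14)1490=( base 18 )b50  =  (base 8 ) 7106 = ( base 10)3654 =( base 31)3OR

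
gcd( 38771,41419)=1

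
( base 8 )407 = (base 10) 263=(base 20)d3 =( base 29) 92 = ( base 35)7I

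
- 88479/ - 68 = 88479/68 =1301.16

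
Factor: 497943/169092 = 907/308=2^(- 2)*7^( - 1 )*11^(- 1)*907^1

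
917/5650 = 917/5650= 0.16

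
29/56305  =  29/56305 = 0.00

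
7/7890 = 7/7890 = 0.00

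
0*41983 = 0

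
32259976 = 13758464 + 18501512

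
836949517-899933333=-62983816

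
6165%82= 15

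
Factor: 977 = 977^1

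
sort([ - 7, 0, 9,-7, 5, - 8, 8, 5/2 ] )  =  [ - 8,-7, - 7, 0, 5/2, 5, 8 , 9 ]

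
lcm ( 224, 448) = 448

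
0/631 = 0 = 0.00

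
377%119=20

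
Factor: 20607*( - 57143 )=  - 1177545801 = - 3^1*6869^1*57143^1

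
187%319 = 187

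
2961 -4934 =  - 1973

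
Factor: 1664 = 2^7*13^1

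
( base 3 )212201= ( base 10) 640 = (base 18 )1HA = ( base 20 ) 1C0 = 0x280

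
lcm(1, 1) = 1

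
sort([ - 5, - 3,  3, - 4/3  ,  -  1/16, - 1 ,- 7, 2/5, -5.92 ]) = [ - 7 ,  -  5.92, - 5,  -  3,  -  4/3, - 1,  -  1/16,2/5,3 ]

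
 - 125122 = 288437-413559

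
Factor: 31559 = 11^1*19^1*151^1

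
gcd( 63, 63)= 63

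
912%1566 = 912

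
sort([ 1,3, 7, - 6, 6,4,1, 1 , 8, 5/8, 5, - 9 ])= [ - 9, - 6,5/8,1,1, 1,3, 4, 5, 6, 7,8 ]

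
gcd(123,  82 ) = 41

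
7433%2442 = 107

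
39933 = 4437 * 9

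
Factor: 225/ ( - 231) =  - 75/77= - 3^1*5^2*7^( - 1)*11^( - 1) 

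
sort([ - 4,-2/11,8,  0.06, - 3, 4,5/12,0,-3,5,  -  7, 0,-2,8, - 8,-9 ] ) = [ - 9, -8, - 7, - 4,-3, - 3,  -  2, - 2/11,0, 0,0.06,5/12 , 4,5,8,8] 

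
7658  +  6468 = 14126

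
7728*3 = 23184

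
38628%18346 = 1936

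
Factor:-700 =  - 2^2*5^2*7^1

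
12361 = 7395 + 4966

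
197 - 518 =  - 321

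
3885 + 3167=7052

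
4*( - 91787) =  - 367148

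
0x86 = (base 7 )251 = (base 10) 134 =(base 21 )68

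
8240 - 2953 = 5287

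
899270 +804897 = 1704167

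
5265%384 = 273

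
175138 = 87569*2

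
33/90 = 11/30  =  0.37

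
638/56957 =638/56957 =0.01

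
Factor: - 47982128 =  - 2^4*2998883^1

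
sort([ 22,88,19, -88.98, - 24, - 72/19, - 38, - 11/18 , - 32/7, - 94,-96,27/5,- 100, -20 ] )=[ - 100, - 96, - 94, - 88.98 ,-38,- 24,- 20, - 32/7, - 72/19, - 11/18,27/5, 19,22,88]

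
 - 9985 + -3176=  - 13161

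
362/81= 362/81  =  4.47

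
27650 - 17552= 10098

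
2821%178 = 151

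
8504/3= 2834 + 2/3 = 2834.67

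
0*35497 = 0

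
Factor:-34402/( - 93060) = 2^ (-1)*3^( - 2)*5^(-1 ) *11^( - 1) *47^(-1) * 103^1*167^1 = 17201/46530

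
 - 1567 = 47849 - 49416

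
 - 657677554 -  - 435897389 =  - 221780165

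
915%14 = 5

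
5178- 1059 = 4119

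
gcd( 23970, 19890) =510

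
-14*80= - 1120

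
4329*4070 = 17619030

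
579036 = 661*876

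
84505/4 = 21126 + 1/4 = 21126.25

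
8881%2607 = 1060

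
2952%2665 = 287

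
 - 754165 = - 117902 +-636263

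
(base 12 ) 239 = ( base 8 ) 515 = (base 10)333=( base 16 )14d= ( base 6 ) 1313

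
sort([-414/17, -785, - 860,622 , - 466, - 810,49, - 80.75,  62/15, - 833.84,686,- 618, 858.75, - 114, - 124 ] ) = [- 860, - 833.84,-810, - 785, - 618, - 466,  -  124, - 114, - 80.75, - 414/17, 62/15,49, 622,686,858.75 ]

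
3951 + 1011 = 4962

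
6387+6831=13218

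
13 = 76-63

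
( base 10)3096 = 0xC18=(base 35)2IG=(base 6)22200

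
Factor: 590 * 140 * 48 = 3964800 = 2^7*3^1*5^2*7^1*59^1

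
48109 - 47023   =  1086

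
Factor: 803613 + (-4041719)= - 2^1*1619053^1 = - 3238106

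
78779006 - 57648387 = 21130619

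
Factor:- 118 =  - 2^1*59^1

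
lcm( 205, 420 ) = 17220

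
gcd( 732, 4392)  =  732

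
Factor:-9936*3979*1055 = - 41709787920 = - 2^4 * 3^3*5^1*23^2*173^1*211^1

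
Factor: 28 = 2^2*7^1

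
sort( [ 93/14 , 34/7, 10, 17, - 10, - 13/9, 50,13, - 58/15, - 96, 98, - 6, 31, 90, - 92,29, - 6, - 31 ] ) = [ - 96, - 92,-31, - 10,  -  6, - 6, - 58/15,-13/9, 34/7, 93/14  ,  10, 13, 17, 29,31 , 50, 90, 98]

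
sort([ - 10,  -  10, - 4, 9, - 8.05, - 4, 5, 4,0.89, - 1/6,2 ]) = [ - 10, - 10, -8.05, - 4,  -  4, - 1/6,0.89,2,4,5, 9 ]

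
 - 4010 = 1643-5653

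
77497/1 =77497=77497.00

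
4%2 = 0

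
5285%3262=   2023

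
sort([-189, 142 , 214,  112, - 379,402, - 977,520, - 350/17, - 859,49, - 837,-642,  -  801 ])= [ - 977,  -  859,  -  837,  -  801, - 642,  -  379,  -  189,  -  350/17, 49, 112, 142  ,  214, 402, 520 ]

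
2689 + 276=2965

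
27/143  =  27/143  =  0.19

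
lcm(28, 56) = 56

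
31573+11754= 43327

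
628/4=157 =157.00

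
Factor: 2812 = 2^2*19^1*37^1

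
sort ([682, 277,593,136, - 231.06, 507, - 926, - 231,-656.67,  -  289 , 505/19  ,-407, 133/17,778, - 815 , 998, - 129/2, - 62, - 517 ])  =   [ -926, - 815, - 656.67, - 517  , - 407, - 289, - 231.06, - 231, - 129/2,-62,133/17 , 505/19,136, 277, 507,593, 682,778, 998]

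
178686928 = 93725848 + 84961080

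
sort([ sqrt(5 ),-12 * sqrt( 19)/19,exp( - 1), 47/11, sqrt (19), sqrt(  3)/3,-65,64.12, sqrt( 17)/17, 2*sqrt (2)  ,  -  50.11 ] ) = [ - 65, - 50.11,  -  12*sqrt( 19 )/19  ,  sqrt(17)/17 , exp( - 1) , sqrt( 3)/3,sqrt( 5), 2*sqrt(2), 47/11, sqrt( 19), 64.12 ]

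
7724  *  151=1166324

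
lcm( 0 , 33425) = 0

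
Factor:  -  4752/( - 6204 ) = 2^2*3^2*47^( - 1) = 36/47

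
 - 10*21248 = -212480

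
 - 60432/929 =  - 66 + 882/929 = - 65.05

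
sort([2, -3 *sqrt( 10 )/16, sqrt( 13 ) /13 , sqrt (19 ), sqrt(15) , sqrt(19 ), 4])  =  [-3*sqrt( 10 )/16,  sqrt ( 13 ) /13, 2, sqrt( 15),  4 , sqrt(19 ),sqrt( 19 )] 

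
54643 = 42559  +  12084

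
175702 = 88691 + 87011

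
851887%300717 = 250453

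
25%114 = 25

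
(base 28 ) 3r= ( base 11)A1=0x6F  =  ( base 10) 111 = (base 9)133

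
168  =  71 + 97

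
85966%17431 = 16242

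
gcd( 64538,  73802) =2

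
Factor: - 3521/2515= -7/5= - 5^ ( - 1 )*7^1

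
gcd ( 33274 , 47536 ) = 2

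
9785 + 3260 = 13045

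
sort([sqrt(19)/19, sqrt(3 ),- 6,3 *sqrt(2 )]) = [ - 6,sqrt (19) /19,  sqrt(3),3*sqrt (2 )]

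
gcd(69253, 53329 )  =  1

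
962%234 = 26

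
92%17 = 7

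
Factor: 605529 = 3^3*41^1 * 547^1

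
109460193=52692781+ 56767412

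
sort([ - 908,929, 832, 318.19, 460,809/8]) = [ - 908, 809/8, 318.19,460,832,929]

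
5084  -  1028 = 4056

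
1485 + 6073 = 7558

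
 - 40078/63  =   - 637 + 53/63 = - 636.16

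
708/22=354/11 =32.18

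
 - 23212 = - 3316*7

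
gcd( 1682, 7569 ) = 841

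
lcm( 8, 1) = 8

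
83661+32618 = 116279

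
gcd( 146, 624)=2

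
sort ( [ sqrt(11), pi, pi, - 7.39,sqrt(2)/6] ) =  [ - 7.39, sqrt( 2)/6, pi,pi,sqrt( 11 )]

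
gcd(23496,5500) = 44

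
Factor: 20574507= 3^1*61^1*112429^1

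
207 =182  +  25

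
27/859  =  27/859=0.03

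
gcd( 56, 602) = 14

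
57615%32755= 24860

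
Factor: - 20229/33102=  - 2^( - 1 )*3^( - 2)*11^1 = - 11/18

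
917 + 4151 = 5068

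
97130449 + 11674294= 108804743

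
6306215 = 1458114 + 4848101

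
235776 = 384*614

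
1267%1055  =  212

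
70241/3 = 23413 + 2/3 = 23413.67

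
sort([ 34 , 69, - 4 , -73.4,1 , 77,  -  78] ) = [  -  78,  -  73.4,-4, 1,34,69,  77] 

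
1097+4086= 5183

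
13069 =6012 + 7057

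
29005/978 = 29005/978 = 29.66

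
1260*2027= 2554020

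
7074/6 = 1179 = 1179.00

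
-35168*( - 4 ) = 140672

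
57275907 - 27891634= 29384273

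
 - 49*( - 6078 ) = 297822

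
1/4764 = 1/4764 = 0.00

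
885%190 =125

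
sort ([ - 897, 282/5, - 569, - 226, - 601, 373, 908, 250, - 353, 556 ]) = [-897, - 601, - 569,-353, - 226,  282/5, 250,373,556 , 908]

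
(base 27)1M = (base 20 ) 29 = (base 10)49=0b110001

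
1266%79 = 2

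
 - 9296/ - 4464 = 581/279= 2.08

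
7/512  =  7/512 = 0.01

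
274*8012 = 2195288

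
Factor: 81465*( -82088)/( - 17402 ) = 3343649460/8701 = 2^2*3^1 * 5^1*7^( - 1 )*11^(-1)*31^1 * 113^(-1 )*331^1*5431^1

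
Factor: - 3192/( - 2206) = 1596/1103 = 2^2*3^1 * 7^1 * 19^1 * 1103^(- 1 ) 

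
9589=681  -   - 8908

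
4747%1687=1373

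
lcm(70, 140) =140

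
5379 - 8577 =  - 3198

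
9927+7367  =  17294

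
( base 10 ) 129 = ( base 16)81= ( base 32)41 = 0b10000001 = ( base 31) 45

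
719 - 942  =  -223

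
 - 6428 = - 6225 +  - 203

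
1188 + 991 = 2179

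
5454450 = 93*58650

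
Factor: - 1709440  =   - 2^7*5^1*2671^1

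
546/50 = 273/25 = 10.92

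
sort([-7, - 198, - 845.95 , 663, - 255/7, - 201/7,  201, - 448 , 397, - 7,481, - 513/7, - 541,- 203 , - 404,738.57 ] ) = [ - 845.95 , - 541,  -  448,  -  404, - 203, - 198, - 513/7, - 255/7, - 201/7 ,  -  7 , - 7, 201, 397,481,663,738.57]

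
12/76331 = 12/76331 = 0.00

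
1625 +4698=6323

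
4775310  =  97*49230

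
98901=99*999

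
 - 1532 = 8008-9540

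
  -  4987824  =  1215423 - 6203247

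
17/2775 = 17/2775 = 0.01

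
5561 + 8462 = 14023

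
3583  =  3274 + 309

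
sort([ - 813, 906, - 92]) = [ - 813,-92,906]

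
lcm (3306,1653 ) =3306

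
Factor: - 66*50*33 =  - 108900= - 2^2*3^2*5^2 * 11^2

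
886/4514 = 443/2257 = 0.20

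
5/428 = 5/428 = 0.01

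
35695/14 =35695/14=2549.64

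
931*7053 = 6566343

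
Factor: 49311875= 5^4*257^1*307^1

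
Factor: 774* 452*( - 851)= -2^3*3^2*23^1 * 37^1*43^1*113^1 = - 297720648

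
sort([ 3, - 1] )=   [ - 1,  3] 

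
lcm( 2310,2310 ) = 2310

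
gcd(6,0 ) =6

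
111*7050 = 782550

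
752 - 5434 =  - 4682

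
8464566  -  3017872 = 5446694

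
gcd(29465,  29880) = 415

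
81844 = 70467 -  - 11377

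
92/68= 23/17= 1.35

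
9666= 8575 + 1091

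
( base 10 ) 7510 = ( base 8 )16526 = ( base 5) 220020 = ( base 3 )101022011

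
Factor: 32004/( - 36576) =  - 7/8= -2^(-3)*7^1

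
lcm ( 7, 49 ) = 49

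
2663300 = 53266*50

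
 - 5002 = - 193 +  - 4809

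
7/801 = 7/801 =0.01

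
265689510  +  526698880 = 792388390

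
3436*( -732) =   -  2515152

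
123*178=21894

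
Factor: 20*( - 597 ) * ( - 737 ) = 2^2*3^1*5^1*11^1*67^1*199^1 = 8799780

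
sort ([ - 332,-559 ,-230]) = [ - 559, - 332,-230]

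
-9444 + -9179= -18623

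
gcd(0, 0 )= 0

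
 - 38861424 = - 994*39096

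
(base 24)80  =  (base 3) 21010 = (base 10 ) 192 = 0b11000000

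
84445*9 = 760005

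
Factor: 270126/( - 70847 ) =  - 2^1*3^2*7^( - 1 )* 29^( - 1)* 43^1 = - 774/203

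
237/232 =1 + 5/232= 1.02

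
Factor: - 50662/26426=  - 347/181 = - 181^( - 1)*347^1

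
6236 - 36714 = -30478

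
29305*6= 175830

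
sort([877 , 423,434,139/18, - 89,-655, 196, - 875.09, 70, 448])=[ - 875.09, - 655, - 89,139/18, 70,196, 423,434,448  ,  877]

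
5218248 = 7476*698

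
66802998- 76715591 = -9912593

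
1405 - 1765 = -360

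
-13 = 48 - 61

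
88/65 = 88/65 = 1.35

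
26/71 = 26/71 = 0.37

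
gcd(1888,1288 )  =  8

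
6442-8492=- 2050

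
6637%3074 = 489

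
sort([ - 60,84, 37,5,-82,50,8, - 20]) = [ -82 ,-60, - 20, 5,8,37,  50,  84] 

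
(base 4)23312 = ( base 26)134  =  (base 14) 3c2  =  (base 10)758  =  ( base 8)1366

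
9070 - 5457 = 3613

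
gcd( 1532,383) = 383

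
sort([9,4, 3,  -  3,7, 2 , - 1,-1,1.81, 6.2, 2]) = [ - 3, - 1, - 1 , 1.81,2,2,  3,4,6.2 , 7,9]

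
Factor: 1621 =1621^1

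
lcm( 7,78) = 546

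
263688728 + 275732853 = 539421581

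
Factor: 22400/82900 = 2^5*7^1*829^( - 1 ) =224/829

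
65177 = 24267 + 40910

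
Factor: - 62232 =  - 2^3*3^1*2593^1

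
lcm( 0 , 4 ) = 0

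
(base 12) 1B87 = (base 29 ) 41M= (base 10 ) 3415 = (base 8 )6527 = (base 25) 5BF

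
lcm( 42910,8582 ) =42910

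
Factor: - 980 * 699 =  - 2^2*3^1*5^1  *7^2*233^1=- 685020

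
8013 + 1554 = 9567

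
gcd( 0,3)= 3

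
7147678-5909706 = 1237972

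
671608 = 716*938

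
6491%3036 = 419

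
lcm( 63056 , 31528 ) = 63056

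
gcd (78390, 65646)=18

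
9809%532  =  233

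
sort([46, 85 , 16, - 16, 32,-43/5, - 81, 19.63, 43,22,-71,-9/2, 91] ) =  [  -  81, - 71,-16 , - 43/5,-9/2, 16,19.63 , 22,32, 43,46,  85,91 ]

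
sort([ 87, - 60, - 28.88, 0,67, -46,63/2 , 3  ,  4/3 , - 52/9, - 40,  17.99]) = [ - 60, - 46,- 40,-28.88, - 52/9, 0,4/3 , 3, 17.99,63/2, 67, 87] 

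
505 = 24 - - 481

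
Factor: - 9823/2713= -11^1*19^1*47^1*2713^(-1 )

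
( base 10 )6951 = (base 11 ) 524a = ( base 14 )2767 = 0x1b27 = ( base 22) e7l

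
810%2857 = 810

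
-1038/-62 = 16 + 23/31 = 16.74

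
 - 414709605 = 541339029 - 956048634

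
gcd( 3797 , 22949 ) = 1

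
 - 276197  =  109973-386170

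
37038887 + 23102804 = 60141691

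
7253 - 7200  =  53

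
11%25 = 11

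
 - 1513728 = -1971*768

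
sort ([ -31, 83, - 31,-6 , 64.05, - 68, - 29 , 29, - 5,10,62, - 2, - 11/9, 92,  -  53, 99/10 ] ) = [-68,  -  53 ,-31,-31, - 29 ,-6, - 5 , - 2 ,  -  11/9,99/10, 10,  29 , 62, 64.05, 83,92] 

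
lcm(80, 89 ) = 7120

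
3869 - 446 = 3423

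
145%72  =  1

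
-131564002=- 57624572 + -73939430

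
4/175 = 4/175 = 0.02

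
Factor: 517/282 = 11/6 =2^( - 1)*3^(  -  1)*11^1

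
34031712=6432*5291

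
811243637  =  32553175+778690462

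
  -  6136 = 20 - 6156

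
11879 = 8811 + 3068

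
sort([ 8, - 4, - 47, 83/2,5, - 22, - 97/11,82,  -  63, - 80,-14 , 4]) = [ - 80, -63, - 47 , - 22, - 14, - 97/11,-4, 4, 5,8, 83/2,82] 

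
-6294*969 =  - 6098886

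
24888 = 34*732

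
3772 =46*82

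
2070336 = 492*4208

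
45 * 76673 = 3450285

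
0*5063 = 0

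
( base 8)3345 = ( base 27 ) 2ba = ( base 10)1765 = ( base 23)37H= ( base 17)61E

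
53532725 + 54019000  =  107551725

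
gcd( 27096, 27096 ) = 27096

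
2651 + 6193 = 8844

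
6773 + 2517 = 9290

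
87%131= 87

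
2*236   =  472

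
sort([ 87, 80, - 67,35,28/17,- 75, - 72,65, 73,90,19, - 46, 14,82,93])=[- 75, - 72, - 67, - 46,28/17,14,19, 35,65,73,  80, 82,87, 90  ,  93]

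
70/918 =35/459 = 0.08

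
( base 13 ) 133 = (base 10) 211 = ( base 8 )323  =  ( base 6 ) 551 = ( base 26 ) 83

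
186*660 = 122760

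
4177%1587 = 1003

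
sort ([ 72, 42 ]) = [ 42, 72] 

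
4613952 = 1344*3433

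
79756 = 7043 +72713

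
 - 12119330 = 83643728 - 95763058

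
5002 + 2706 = 7708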